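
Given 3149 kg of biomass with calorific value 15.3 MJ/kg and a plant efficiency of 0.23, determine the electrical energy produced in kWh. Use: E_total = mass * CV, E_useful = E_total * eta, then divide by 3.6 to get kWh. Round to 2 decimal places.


Total energy = mass * CV = 3149 * 15.3 = 48179.7 MJ
Useful energy = total * eta = 48179.7 * 0.23 = 11081.33 MJ
Convert to kWh: 11081.33 / 3.6
Useful energy = 3078.15 kWh

3078.15


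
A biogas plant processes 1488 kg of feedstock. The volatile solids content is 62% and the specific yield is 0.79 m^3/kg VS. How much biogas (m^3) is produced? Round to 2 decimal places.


Compute volatile solids:
  VS = mass * VS_fraction = 1488 * 0.62 = 922.56 kg
Calculate biogas volume:
  Biogas = VS * specific_yield = 922.56 * 0.79
  Biogas = 728.82 m^3

728.82


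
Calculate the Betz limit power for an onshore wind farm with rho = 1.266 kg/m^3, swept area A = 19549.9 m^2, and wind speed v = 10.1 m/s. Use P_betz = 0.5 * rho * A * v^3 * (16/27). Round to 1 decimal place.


The Betz coefficient Cp_max = 16/27 = 0.5926
v^3 = 10.1^3 = 1030.301
P_betz = 0.5 * rho * A * v^3 * Cp_max
P_betz = 0.5 * 1.266 * 19549.9 * 1030.301 * 0.5926
P_betz = 7555593.6 W

7555593.6


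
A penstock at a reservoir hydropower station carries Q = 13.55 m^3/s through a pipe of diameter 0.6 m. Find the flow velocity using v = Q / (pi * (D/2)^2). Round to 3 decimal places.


Compute pipe cross-sectional area:
  A = pi * (D/2)^2 = pi * (0.6/2)^2 = 0.2827 m^2
Calculate velocity:
  v = Q / A = 13.55 / 0.2827
  v = 47.923 m/s

47.923


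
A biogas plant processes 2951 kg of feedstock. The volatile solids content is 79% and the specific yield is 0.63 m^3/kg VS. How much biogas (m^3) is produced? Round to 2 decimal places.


Compute volatile solids:
  VS = mass * VS_fraction = 2951 * 0.79 = 2331.29 kg
Calculate biogas volume:
  Biogas = VS * specific_yield = 2331.29 * 0.63
  Biogas = 1468.71 m^3

1468.71


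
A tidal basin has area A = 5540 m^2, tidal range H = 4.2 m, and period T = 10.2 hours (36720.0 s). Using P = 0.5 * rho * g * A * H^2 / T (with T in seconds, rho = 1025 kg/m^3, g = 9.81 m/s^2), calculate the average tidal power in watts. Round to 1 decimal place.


Convert period to seconds: T = 10.2 * 3600 = 36720.0 s
H^2 = 4.2^2 = 17.64
P = 0.5 * rho * g * A * H^2 / T
P = 0.5 * 1025 * 9.81 * 5540 * 17.64 / 36720.0
P = 13380.4 W

13380.4


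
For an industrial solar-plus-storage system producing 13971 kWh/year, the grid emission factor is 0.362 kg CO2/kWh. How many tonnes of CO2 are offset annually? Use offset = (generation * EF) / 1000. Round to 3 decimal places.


CO2 offset in kg = generation * emission_factor
CO2 offset = 13971 * 0.362 = 5057.5 kg
Convert to tonnes:
  CO2 offset = 5057.5 / 1000 = 5.058 tonnes

5.058


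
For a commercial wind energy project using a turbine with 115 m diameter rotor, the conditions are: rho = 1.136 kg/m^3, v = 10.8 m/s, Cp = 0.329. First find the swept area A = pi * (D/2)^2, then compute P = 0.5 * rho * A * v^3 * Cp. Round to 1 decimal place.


Step 1 -- Compute swept area:
  A = pi * (D/2)^2 = pi * (115/2)^2 = 10386.89 m^2
Step 2 -- Apply wind power equation:
  P = 0.5 * rho * A * v^3 * Cp
  v^3 = 10.8^3 = 1259.712
  P = 0.5 * 1.136 * 10386.89 * 1259.712 * 0.329
  P = 2445125.0 W

2445125.0


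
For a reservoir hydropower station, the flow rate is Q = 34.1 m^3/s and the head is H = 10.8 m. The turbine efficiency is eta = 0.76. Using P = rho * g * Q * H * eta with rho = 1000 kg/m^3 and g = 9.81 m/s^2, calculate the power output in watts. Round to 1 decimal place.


Apply the hydropower formula P = rho * g * Q * H * eta
rho * g = 1000 * 9.81 = 9810.0
P = 9810.0 * 34.1 * 10.8 * 0.76
P = 2745748.4 W

2745748.4


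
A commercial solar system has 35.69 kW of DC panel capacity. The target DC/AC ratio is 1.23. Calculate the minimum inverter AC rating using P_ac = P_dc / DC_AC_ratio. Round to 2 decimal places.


The inverter AC capacity is determined by the DC/AC ratio.
Given: P_dc = 35.69 kW, DC/AC ratio = 1.23
P_ac = P_dc / ratio = 35.69 / 1.23
P_ac = 29.02 kW

29.02


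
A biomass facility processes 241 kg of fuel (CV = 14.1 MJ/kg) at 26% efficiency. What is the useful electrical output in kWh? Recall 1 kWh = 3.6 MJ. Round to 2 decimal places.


Total energy = mass * CV = 241 * 14.1 = 3398.1 MJ
Useful energy = total * eta = 3398.1 * 0.26 = 883.51 MJ
Convert to kWh: 883.51 / 3.6
Useful energy = 245.42 kWh

245.42


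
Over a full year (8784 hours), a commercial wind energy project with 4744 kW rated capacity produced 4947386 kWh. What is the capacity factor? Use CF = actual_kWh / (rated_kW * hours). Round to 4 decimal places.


Capacity factor = actual output / maximum possible output
Maximum possible = rated * hours = 4744 * 8784 = 41671296 kWh
CF = 4947386 / 41671296
CF = 0.1187

0.1187


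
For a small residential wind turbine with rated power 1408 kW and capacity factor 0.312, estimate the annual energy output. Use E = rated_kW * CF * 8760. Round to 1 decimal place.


Annual energy = rated_kW * capacity_factor * hours_per_year
Given: P_rated = 1408 kW, CF = 0.312, hours = 8760
E = 1408 * 0.312 * 8760
E = 3848233.0 kWh

3848233.0


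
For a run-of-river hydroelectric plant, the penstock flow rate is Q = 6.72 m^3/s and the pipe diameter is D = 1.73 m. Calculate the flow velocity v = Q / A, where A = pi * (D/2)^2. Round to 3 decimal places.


Compute pipe cross-sectional area:
  A = pi * (D/2)^2 = pi * (1.73/2)^2 = 2.3506 m^2
Calculate velocity:
  v = Q / A = 6.72 / 2.3506
  v = 2.859 m/s

2.859


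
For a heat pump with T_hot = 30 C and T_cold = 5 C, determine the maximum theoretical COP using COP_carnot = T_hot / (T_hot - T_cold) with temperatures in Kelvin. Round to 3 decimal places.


Convert to Kelvin:
  T_hot = 30 + 273.15 = 303.15 K
  T_cold = 5 + 273.15 = 278.15 K
Apply Carnot COP formula:
  COP = T_hot_K / (T_hot_K - T_cold_K) = 303.15 / 25.0
  COP = 12.126

12.126


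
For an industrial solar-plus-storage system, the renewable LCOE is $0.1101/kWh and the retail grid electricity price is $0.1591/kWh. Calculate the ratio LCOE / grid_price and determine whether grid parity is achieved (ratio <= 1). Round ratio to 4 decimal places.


Compare LCOE to grid price:
  LCOE = $0.1101/kWh, Grid price = $0.1591/kWh
  Ratio = LCOE / grid_price = 0.1101 / 0.1591 = 0.6920
  Grid parity achieved (ratio <= 1)? yes

0.6920


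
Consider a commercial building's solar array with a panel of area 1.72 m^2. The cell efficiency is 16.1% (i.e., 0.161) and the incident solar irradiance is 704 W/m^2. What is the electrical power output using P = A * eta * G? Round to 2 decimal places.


Use the solar power formula P = A * eta * G.
Given: A = 1.72 m^2, eta = 0.161, G = 704 W/m^2
P = 1.72 * 0.161 * 704
P = 194.95 W

194.95


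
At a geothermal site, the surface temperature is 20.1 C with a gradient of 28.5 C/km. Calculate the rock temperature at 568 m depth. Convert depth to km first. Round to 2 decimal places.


Convert depth to km: 568 / 1000 = 0.568 km
Temperature increase = gradient * depth_km = 28.5 * 0.568 = 16.19 C
Temperature at depth = T_surface + delta_T = 20.1 + 16.19
T = 36.29 C

36.29


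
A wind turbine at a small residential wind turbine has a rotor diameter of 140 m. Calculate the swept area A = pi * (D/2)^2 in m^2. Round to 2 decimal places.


Compute the rotor radius:
  r = D / 2 = 140 / 2 = 70.0 m
Calculate swept area:
  A = pi * r^2 = pi * 70.0^2
  A = 15393.80 m^2

15393.80


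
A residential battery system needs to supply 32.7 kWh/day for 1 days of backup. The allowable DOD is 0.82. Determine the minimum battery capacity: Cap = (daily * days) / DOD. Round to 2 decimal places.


Total energy needed = daily * days = 32.7 * 1 = 32.7 kWh
Account for depth of discharge:
  Cap = total_energy / DOD = 32.7 / 0.82
  Cap = 39.88 kWh

39.88


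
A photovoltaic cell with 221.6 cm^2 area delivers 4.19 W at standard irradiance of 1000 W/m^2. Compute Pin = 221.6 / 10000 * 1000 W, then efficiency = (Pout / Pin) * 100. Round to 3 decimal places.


First compute the input power:
  Pin = area_cm2 / 10000 * G = 221.6 / 10000 * 1000 = 22.16 W
Then compute efficiency:
  Efficiency = (Pout / Pin) * 100 = (4.19 / 22.16) * 100
  Efficiency = 18.908%

18.908


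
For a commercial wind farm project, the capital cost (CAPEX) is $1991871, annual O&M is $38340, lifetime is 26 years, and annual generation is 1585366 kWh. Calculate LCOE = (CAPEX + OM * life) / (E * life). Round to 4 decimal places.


Total cost = CAPEX + OM * lifetime = 1991871 + 38340 * 26 = 1991871 + 996840 = 2988711
Total generation = annual * lifetime = 1585366 * 26 = 41219516 kWh
LCOE = 2988711 / 41219516
LCOE = 0.0725 $/kWh

0.0725


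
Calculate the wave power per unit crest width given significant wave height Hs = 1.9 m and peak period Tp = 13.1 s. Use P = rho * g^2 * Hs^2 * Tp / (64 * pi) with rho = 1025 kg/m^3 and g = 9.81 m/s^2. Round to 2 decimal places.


Apply wave power formula:
  g^2 = 9.81^2 = 96.2361
  Hs^2 = 1.9^2 = 3.61
  Numerator = rho * g^2 * Hs^2 * Tp = 1025 * 96.2361 * 3.61 * 13.1 = 4664878.94
  Denominator = 64 * pi = 201.0619
  P = 4664878.94 / 201.0619 = 23201.20 W/m

23201.20


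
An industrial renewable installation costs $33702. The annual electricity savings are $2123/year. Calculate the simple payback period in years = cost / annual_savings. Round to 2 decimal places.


Simple payback period = initial cost / annual savings
Payback = 33702 / 2123
Payback = 15.87 years

15.87


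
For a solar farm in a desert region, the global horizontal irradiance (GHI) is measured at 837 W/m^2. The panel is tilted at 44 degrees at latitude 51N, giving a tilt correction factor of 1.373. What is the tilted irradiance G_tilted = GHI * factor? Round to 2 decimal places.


Identify the given values:
  GHI = 837 W/m^2, tilt correction factor = 1.373
Apply the formula G_tilted = GHI * factor:
  G_tilted = 837 * 1.373
  G_tilted = 1149.20 W/m^2

1149.20


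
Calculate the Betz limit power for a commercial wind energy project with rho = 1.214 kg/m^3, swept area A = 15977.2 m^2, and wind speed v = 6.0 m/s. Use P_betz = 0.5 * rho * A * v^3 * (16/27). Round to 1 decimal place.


The Betz coefficient Cp_max = 16/27 = 0.5926
v^3 = 6.0^3 = 216.0
P_betz = 0.5 * rho * A * v^3 * Cp_max
P_betz = 0.5 * 1.214 * 15977.2 * 216.0 * 0.5926
P_betz = 1241364.5 W

1241364.5


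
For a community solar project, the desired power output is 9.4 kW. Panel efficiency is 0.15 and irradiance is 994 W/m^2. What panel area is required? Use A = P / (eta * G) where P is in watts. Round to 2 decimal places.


Convert target power to watts: P = 9.4 * 1000 = 9400.0 W
Compute denominator: eta * G = 0.15 * 994 = 149.1
Required area A = P / (eta * G) = 9400.0 / 149.1
A = 63.04 m^2

63.04


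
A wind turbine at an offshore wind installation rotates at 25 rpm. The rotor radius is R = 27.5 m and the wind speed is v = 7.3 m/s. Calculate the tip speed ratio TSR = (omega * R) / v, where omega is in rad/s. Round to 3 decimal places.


Convert rotational speed to rad/s:
  omega = 25 * 2 * pi / 60 = 2.618 rad/s
Compute tip speed:
  v_tip = omega * R = 2.618 * 27.5 = 71.995 m/s
Tip speed ratio:
  TSR = v_tip / v_wind = 71.995 / 7.3 = 9.862

9.862


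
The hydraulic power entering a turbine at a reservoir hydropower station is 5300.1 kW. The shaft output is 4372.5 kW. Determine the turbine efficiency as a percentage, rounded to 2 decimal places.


Turbine efficiency = (output power / input power) * 100
eta = (4372.5 / 5300.1) * 100
eta = 82.50%

82.50


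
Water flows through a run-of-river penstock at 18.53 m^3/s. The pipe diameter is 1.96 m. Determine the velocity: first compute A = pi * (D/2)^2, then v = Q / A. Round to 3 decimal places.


Compute pipe cross-sectional area:
  A = pi * (D/2)^2 = pi * (1.96/2)^2 = 3.0172 m^2
Calculate velocity:
  v = Q / A = 18.53 / 3.0172
  v = 6.141 m/s

6.141


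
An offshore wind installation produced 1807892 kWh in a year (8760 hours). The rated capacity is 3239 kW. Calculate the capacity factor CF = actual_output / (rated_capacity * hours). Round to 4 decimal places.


Capacity factor = actual output / maximum possible output
Maximum possible = rated * hours = 3239 * 8760 = 28373640 kWh
CF = 1807892 / 28373640
CF = 0.0637

0.0637


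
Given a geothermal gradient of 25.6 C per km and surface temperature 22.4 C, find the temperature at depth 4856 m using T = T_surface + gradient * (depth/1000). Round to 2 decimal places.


Convert depth to km: 4856 / 1000 = 4.856 km
Temperature increase = gradient * depth_km = 25.6 * 4.856 = 124.31 C
Temperature at depth = T_surface + delta_T = 22.4 + 124.31
T = 146.71 C

146.71


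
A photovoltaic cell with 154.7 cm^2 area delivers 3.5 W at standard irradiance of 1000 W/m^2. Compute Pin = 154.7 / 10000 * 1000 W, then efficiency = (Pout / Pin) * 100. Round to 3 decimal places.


First compute the input power:
  Pin = area_cm2 / 10000 * G = 154.7 / 10000 * 1000 = 15.47 W
Then compute efficiency:
  Efficiency = (Pout / Pin) * 100 = (3.5 / 15.47) * 100
  Efficiency = 22.624%

22.624


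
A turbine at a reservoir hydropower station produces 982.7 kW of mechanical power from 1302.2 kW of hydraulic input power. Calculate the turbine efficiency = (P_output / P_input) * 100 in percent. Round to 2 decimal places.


Turbine efficiency = (output power / input power) * 100
eta = (982.7 / 1302.2) * 100
eta = 75.46%

75.46


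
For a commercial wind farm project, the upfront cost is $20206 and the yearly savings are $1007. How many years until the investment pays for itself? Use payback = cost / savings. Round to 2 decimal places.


Simple payback period = initial cost / annual savings
Payback = 20206 / 1007
Payback = 20.07 years

20.07


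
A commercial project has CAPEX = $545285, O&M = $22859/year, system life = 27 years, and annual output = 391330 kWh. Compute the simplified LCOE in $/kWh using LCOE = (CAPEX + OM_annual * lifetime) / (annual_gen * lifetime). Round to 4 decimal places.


Total cost = CAPEX + OM * lifetime = 545285 + 22859 * 27 = 545285 + 617193 = 1162478
Total generation = annual * lifetime = 391330 * 27 = 10565910 kWh
LCOE = 1162478 / 10565910
LCOE = 0.1100 $/kWh

0.1100


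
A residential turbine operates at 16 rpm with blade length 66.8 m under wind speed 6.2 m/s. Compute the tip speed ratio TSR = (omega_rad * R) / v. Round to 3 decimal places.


Convert rotational speed to rad/s:
  omega = 16 * 2 * pi / 60 = 1.6755 rad/s
Compute tip speed:
  v_tip = omega * R = 1.6755 * 66.8 = 111.924 m/s
Tip speed ratio:
  TSR = v_tip / v_wind = 111.924 / 6.2 = 18.052

18.052


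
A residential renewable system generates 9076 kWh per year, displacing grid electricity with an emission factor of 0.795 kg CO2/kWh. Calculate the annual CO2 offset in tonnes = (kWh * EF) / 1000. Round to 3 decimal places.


CO2 offset in kg = generation * emission_factor
CO2 offset = 9076 * 0.795 = 7215.42 kg
Convert to tonnes:
  CO2 offset = 7215.42 / 1000 = 7.215 tonnes

7.215


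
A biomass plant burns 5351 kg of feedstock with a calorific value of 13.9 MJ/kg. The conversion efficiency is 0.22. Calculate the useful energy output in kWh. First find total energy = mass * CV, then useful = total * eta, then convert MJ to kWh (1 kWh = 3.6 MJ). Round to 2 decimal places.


Total energy = mass * CV = 5351 * 13.9 = 74378.9 MJ
Useful energy = total * eta = 74378.9 * 0.22 = 16363.36 MJ
Convert to kWh: 16363.36 / 3.6
Useful energy = 4545.38 kWh

4545.38


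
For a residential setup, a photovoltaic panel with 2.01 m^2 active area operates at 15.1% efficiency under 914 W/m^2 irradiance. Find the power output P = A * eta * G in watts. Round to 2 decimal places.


Use the solar power formula P = A * eta * G.
Given: A = 2.01 m^2, eta = 0.151, G = 914 W/m^2
P = 2.01 * 0.151 * 914
P = 277.41 W

277.41


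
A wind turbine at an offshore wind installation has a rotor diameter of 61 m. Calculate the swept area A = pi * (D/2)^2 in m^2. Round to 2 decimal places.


Compute the rotor radius:
  r = D / 2 = 61 / 2 = 30.5 m
Calculate swept area:
  A = pi * r^2 = pi * 30.5^2
  A = 2922.47 m^2

2922.47


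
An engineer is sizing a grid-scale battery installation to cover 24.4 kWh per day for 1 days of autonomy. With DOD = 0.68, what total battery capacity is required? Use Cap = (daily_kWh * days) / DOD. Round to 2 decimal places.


Total energy needed = daily * days = 24.4 * 1 = 24.4 kWh
Account for depth of discharge:
  Cap = total_energy / DOD = 24.4 / 0.68
  Cap = 35.88 kWh

35.88


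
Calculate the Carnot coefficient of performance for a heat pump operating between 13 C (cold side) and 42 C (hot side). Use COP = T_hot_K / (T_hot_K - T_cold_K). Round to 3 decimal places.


Convert to Kelvin:
  T_hot = 42 + 273.15 = 315.15 K
  T_cold = 13 + 273.15 = 286.15 K
Apply Carnot COP formula:
  COP = T_hot_K / (T_hot_K - T_cold_K) = 315.15 / 29.0
  COP = 10.867

10.867


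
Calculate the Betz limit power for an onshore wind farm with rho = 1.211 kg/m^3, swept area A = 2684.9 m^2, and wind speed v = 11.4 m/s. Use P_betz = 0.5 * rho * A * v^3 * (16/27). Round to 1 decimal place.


The Betz coefficient Cp_max = 16/27 = 0.5926
v^3 = 11.4^3 = 1481.544
P_betz = 0.5 * rho * A * v^3 * Cp_max
P_betz = 0.5 * 1.211 * 2684.9 * 1481.544 * 0.5926
P_betz = 1427292.7 W

1427292.7


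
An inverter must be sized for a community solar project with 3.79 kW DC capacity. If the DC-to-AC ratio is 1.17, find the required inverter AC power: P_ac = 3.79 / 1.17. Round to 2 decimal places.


The inverter AC capacity is determined by the DC/AC ratio.
Given: P_dc = 3.79 kW, DC/AC ratio = 1.17
P_ac = P_dc / ratio = 3.79 / 1.17
P_ac = 3.24 kW

3.24


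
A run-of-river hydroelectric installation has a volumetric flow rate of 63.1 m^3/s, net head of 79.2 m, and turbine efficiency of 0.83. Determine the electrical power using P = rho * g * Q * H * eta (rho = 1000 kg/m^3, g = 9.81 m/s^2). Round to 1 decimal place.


Apply the hydropower formula P = rho * g * Q * H * eta
rho * g = 1000 * 9.81 = 9810.0
P = 9810.0 * 63.1 * 79.2 * 0.83
P = 40691307.1 W

40691307.1


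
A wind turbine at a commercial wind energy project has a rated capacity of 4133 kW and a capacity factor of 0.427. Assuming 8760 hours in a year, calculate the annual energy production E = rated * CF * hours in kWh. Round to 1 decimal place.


Annual energy = rated_kW * capacity_factor * hours_per_year
Given: P_rated = 4133 kW, CF = 0.427, hours = 8760
E = 4133 * 0.427 * 8760
E = 15459569.2 kWh

15459569.2


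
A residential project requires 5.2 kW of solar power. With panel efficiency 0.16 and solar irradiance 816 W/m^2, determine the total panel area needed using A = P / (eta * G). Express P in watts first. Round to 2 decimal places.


Convert target power to watts: P = 5.2 * 1000 = 5200.0 W
Compute denominator: eta * G = 0.16 * 816 = 130.56
Required area A = P / (eta * G) = 5200.0 / 130.56
A = 39.83 m^2

39.83


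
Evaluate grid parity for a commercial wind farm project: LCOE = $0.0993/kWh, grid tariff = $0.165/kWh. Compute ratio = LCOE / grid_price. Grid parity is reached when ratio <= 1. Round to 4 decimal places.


Compare LCOE to grid price:
  LCOE = $0.0993/kWh, Grid price = $0.165/kWh
  Ratio = LCOE / grid_price = 0.0993 / 0.165 = 0.6018
  Grid parity achieved (ratio <= 1)? yes

0.6018


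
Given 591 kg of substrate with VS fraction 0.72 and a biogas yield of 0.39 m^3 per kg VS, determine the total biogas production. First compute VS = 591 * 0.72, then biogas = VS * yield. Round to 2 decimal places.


Compute volatile solids:
  VS = mass * VS_fraction = 591 * 0.72 = 425.52 kg
Calculate biogas volume:
  Biogas = VS * specific_yield = 425.52 * 0.39
  Biogas = 165.95 m^3

165.95


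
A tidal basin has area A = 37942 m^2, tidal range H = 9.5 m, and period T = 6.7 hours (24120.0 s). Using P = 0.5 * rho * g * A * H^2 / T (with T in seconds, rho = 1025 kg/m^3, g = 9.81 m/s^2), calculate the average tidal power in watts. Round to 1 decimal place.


Convert period to seconds: T = 6.7 * 3600 = 24120.0 s
H^2 = 9.5^2 = 90.25
P = 0.5 * rho * g * A * H^2 / T
P = 0.5 * 1025 * 9.81 * 37942 * 90.25 / 24120.0
P = 713761.3 W

713761.3


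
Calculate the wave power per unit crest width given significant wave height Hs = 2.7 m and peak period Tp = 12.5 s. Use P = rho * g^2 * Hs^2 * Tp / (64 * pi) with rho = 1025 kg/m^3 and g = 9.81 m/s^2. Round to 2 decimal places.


Apply wave power formula:
  g^2 = 9.81^2 = 96.2361
  Hs^2 = 2.7^2 = 7.29
  Numerator = rho * g^2 * Hs^2 * Tp = 1025 * 96.2361 * 7.29 * 12.5 = 8988752.48
  Denominator = 64 * pi = 201.0619
  P = 8988752.48 / 201.0619 = 44706.39 W/m

44706.39


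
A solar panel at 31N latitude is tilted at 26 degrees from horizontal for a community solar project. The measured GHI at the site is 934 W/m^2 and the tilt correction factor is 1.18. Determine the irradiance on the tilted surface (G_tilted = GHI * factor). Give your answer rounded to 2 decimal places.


Identify the given values:
  GHI = 934 W/m^2, tilt correction factor = 1.18
Apply the formula G_tilted = GHI * factor:
  G_tilted = 934 * 1.18
  G_tilted = 1102.12 W/m^2

1102.12


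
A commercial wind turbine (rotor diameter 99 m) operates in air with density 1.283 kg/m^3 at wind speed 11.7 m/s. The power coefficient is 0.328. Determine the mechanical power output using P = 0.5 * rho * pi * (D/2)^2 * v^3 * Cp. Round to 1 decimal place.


Step 1 -- Compute swept area:
  A = pi * (D/2)^2 = pi * (99/2)^2 = 7697.69 m^2
Step 2 -- Apply wind power equation:
  P = 0.5 * rho * A * v^3 * Cp
  v^3 = 11.7^3 = 1601.613
  P = 0.5 * 1.283 * 7697.69 * 1601.613 * 0.328
  P = 2594109.8 W

2594109.8


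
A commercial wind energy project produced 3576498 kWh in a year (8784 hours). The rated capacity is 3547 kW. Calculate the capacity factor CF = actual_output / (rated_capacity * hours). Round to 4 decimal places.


Capacity factor = actual output / maximum possible output
Maximum possible = rated * hours = 3547 * 8784 = 31156848 kWh
CF = 3576498 / 31156848
CF = 0.1148

0.1148


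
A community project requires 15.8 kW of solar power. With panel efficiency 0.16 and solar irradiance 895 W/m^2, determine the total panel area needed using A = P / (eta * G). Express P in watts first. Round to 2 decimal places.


Convert target power to watts: P = 15.8 * 1000 = 15800.0 W
Compute denominator: eta * G = 0.16 * 895 = 143.2
Required area A = P / (eta * G) = 15800.0 / 143.2
A = 110.34 m^2

110.34


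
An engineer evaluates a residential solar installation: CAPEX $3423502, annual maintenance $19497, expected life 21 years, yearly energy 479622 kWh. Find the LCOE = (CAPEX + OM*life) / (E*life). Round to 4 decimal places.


Total cost = CAPEX + OM * lifetime = 3423502 + 19497 * 21 = 3423502 + 409437 = 3832939
Total generation = annual * lifetime = 479622 * 21 = 10072062 kWh
LCOE = 3832939 / 10072062
LCOE = 0.3806 $/kWh

0.3806


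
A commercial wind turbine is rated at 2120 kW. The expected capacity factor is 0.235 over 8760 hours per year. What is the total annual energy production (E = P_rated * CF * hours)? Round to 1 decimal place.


Annual energy = rated_kW * capacity_factor * hours_per_year
Given: P_rated = 2120 kW, CF = 0.235, hours = 8760
E = 2120 * 0.235 * 8760
E = 4364232.0 kWh

4364232.0


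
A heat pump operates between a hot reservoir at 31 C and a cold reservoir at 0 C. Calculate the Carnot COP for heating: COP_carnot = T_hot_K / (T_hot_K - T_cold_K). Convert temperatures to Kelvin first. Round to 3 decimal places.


Convert to Kelvin:
  T_hot = 31 + 273.15 = 304.15 K
  T_cold = 0 + 273.15 = 273.15 K
Apply Carnot COP formula:
  COP = T_hot_K / (T_hot_K - T_cold_K) = 304.15 / 31.0
  COP = 9.811

9.811


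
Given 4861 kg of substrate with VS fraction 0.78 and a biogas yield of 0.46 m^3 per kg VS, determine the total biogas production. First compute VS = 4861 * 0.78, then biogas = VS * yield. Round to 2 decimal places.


Compute volatile solids:
  VS = mass * VS_fraction = 4861 * 0.78 = 3791.58 kg
Calculate biogas volume:
  Biogas = VS * specific_yield = 3791.58 * 0.46
  Biogas = 1744.13 m^3

1744.13


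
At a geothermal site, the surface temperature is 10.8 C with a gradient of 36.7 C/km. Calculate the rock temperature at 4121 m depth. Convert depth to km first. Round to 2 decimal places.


Convert depth to km: 4121 / 1000 = 4.121 km
Temperature increase = gradient * depth_km = 36.7 * 4.121 = 151.24 C
Temperature at depth = T_surface + delta_T = 10.8 + 151.24
T = 162.04 C

162.04


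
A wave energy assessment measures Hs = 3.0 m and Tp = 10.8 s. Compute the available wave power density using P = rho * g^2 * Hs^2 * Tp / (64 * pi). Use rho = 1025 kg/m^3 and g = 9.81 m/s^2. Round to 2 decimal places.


Apply wave power formula:
  g^2 = 9.81^2 = 96.2361
  Hs^2 = 3.0^2 = 9.0
  Numerator = rho * g^2 * Hs^2 * Tp = 1025 * 96.2361 * 9.0 * 10.8 = 9588002.64
  Denominator = 64 * pi = 201.0619
  P = 9588002.64 / 201.0619 = 47686.81 W/m

47686.81


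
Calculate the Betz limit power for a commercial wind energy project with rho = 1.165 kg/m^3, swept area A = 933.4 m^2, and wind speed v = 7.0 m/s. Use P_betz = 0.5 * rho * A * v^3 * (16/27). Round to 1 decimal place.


The Betz coefficient Cp_max = 16/27 = 0.5926
v^3 = 7.0^3 = 343.0
P_betz = 0.5 * rho * A * v^3 * Cp_max
P_betz = 0.5 * 1.165 * 933.4 * 343.0 * 0.5926
P_betz = 110513.2 W

110513.2


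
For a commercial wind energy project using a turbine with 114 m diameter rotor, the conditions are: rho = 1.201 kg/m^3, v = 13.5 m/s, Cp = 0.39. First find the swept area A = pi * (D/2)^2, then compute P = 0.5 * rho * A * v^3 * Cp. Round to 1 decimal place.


Step 1 -- Compute swept area:
  A = pi * (D/2)^2 = pi * (114/2)^2 = 10207.03 m^2
Step 2 -- Apply wind power equation:
  P = 0.5 * rho * A * v^3 * Cp
  v^3 = 13.5^3 = 2460.375
  P = 0.5 * 1.201 * 10207.03 * 2460.375 * 0.39
  P = 5881370.1 W

5881370.1


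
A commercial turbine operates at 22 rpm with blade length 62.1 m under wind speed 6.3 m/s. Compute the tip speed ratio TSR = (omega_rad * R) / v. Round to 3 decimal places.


Convert rotational speed to rad/s:
  omega = 22 * 2 * pi / 60 = 2.3038 rad/s
Compute tip speed:
  v_tip = omega * R = 2.3038 * 62.1 = 143.068 m/s
Tip speed ratio:
  TSR = v_tip / v_wind = 143.068 / 6.3 = 22.709

22.709


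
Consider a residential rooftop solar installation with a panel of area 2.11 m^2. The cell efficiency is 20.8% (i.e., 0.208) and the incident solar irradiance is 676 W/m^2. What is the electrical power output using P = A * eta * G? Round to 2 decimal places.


Use the solar power formula P = A * eta * G.
Given: A = 2.11 m^2, eta = 0.208, G = 676 W/m^2
P = 2.11 * 0.208 * 676
P = 296.68 W

296.68


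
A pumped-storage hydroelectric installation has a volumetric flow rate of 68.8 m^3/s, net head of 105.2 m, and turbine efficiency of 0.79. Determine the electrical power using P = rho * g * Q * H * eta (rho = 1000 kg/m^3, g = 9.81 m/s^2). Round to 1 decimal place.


Apply the hydropower formula P = rho * g * Q * H * eta
rho * g = 1000 * 9.81 = 9810.0
P = 9810.0 * 68.8 * 105.2 * 0.79
P = 56091916.2 W

56091916.2


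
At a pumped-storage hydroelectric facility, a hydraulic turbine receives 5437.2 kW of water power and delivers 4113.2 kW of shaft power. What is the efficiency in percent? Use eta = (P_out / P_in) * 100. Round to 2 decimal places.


Turbine efficiency = (output power / input power) * 100
eta = (4113.2 / 5437.2) * 100
eta = 75.65%

75.65


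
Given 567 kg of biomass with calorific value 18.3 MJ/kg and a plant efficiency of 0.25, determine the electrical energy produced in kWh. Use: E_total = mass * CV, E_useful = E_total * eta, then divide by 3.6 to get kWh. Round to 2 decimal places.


Total energy = mass * CV = 567 * 18.3 = 10376.1 MJ
Useful energy = total * eta = 10376.1 * 0.25 = 2594.03 MJ
Convert to kWh: 2594.03 / 3.6
Useful energy = 720.56 kWh

720.56


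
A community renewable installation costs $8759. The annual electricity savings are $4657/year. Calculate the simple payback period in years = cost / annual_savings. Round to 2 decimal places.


Simple payback period = initial cost / annual savings
Payback = 8759 / 4657
Payback = 1.88 years

1.88


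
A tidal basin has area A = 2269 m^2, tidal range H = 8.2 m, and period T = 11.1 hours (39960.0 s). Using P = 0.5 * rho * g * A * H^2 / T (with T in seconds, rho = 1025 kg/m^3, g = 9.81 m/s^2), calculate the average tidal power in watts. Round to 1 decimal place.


Convert period to seconds: T = 11.1 * 3600 = 39960.0 s
H^2 = 8.2^2 = 67.24
P = 0.5 * rho * g * A * H^2 / T
P = 0.5 * 1025 * 9.81 * 2269 * 67.24 / 39960.0
P = 19195.5 W

19195.5


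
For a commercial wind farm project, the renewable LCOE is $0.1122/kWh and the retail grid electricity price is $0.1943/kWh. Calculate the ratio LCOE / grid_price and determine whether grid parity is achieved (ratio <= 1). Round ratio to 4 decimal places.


Compare LCOE to grid price:
  LCOE = $0.1122/kWh, Grid price = $0.1943/kWh
  Ratio = LCOE / grid_price = 0.1122 / 0.1943 = 0.5775
  Grid parity achieved (ratio <= 1)? yes

0.5775


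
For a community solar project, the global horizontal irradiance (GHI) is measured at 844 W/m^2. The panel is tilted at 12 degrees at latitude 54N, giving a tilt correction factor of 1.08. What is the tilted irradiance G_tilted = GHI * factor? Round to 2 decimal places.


Identify the given values:
  GHI = 844 W/m^2, tilt correction factor = 1.08
Apply the formula G_tilted = GHI * factor:
  G_tilted = 844 * 1.08
  G_tilted = 911.52 W/m^2

911.52


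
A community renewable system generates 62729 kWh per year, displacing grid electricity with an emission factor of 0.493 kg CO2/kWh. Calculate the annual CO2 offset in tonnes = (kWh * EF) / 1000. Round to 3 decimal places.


CO2 offset in kg = generation * emission_factor
CO2 offset = 62729 * 0.493 = 30925.4 kg
Convert to tonnes:
  CO2 offset = 30925.4 / 1000 = 30.925 tonnes

30.925


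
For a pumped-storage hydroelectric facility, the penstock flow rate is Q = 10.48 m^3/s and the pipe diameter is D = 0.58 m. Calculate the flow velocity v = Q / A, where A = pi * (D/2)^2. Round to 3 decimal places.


Compute pipe cross-sectional area:
  A = pi * (D/2)^2 = pi * (0.58/2)^2 = 0.2642 m^2
Calculate velocity:
  v = Q / A = 10.48 / 0.2642
  v = 39.666 m/s

39.666


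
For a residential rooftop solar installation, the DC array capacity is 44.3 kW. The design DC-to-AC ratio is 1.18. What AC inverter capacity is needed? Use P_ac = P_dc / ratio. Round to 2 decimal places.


The inverter AC capacity is determined by the DC/AC ratio.
Given: P_dc = 44.3 kW, DC/AC ratio = 1.18
P_ac = P_dc / ratio = 44.3 / 1.18
P_ac = 37.54 kW

37.54


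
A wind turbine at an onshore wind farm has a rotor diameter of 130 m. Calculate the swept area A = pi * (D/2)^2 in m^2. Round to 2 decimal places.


Compute the rotor radius:
  r = D / 2 = 130 / 2 = 65.0 m
Calculate swept area:
  A = pi * r^2 = pi * 65.0^2
  A = 13273.23 m^2

13273.23


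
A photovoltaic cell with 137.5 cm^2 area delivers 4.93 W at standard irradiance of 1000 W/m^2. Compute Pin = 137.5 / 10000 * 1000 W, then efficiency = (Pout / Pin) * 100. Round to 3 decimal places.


First compute the input power:
  Pin = area_cm2 / 10000 * G = 137.5 / 10000 * 1000 = 13.75 W
Then compute efficiency:
  Efficiency = (Pout / Pin) * 100 = (4.93 / 13.75) * 100
  Efficiency = 35.855%

35.855


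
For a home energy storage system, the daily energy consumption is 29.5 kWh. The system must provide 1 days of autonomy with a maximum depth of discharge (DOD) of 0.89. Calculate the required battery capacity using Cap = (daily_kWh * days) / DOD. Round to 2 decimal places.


Total energy needed = daily * days = 29.5 * 1 = 29.5 kWh
Account for depth of discharge:
  Cap = total_energy / DOD = 29.5 / 0.89
  Cap = 33.15 kWh

33.15


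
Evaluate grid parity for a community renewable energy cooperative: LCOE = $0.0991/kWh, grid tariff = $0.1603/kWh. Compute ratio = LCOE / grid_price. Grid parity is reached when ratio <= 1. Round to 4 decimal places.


Compare LCOE to grid price:
  LCOE = $0.0991/kWh, Grid price = $0.1603/kWh
  Ratio = LCOE / grid_price = 0.0991 / 0.1603 = 0.6182
  Grid parity achieved (ratio <= 1)? yes

0.6182


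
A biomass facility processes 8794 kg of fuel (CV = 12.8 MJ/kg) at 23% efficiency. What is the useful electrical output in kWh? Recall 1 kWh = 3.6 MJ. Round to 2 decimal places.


Total energy = mass * CV = 8794 * 12.8 = 112563.2 MJ
Useful energy = total * eta = 112563.2 * 0.23 = 25889.54 MJ
Convert to kWh: 25889.54 / 3.6
Useful energy = 7191.54 kWh

7191.54


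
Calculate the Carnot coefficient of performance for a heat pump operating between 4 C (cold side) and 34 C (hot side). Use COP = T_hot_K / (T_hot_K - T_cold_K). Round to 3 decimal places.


Convert to Kelvin:
  T_hot = 34 + 273.15 = 307.15 K
  T_cold = 4 + 273.15 = 277.15 K
Apply Carnot COP formula:
  COP = T_hot_K / (T_hot_K - T_cold_K) = 307.15 / 30.0
  COP = 10.238

10.238


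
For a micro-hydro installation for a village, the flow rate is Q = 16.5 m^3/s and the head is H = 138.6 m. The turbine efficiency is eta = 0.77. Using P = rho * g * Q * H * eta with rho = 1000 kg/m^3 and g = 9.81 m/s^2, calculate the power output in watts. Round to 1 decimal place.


Apply the hydropower formula P = rho * g * Q * H * eta
rho * g = 1000 * 9.81 = 9810.0
P = 9810.0 * 16.5 * 138.6 * 0.77
P = 17274556.5 W

17274556.5


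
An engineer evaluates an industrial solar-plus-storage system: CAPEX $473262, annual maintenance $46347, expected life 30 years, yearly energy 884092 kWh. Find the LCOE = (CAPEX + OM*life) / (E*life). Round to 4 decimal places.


Total cost = CAPEX + OM * lifetime = 473262 + 46347 * 30 = 473262 + 1390410 = 1863672
Total generation = annual * lifetime = 884092 * 30 = 26522760 kWh
LCOE = 1863672 / 26522760
LCOE = 0.0703 $/kWh

0.0703


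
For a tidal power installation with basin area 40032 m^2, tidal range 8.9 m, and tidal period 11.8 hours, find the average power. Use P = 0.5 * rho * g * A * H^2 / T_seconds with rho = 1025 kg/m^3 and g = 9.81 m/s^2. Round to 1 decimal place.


Convert period to seconds: T = 11.8 * 3600 = 42480.0 s
H^2 = 8.9^2 = 79.21
P = 0.5 * rho * g * A * H^2 / T
P = 0.5 * 1025 * 9.81 * 40032 * 79.21 / 42480.0
P = 375288.9 W

375288.9


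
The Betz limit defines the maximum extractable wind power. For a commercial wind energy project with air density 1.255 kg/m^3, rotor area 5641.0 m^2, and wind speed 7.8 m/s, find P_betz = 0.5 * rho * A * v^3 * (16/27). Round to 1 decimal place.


The Betz coefficient Cp_max = 16/27 = 0.5926
v^3 = 7.8^3 = 474.552
P_betz = 0.5 * rho * A * v^3 * Cp_max
P_betz = 0.5 * 1.255 * 5641.0 * 474.552 * 0.5926
P_betz = 995428.0 W

995428.0


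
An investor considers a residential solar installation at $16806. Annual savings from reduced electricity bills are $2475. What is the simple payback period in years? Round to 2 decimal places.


Simple payback period = initial cost / annual savings
Payback = 16806 / 2475
Payback = 6.79 years

6.79


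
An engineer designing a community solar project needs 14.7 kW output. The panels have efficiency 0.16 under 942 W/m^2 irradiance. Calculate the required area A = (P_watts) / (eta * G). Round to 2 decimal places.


Convert target power to watts: P = 14.7 * 1000 = 14700.0 W
Compute denominator: eta * G = 0.16 * 942 = 150.72
Required area A = P / (eta * G) = 14700.0 / 150.72
A = 97.53 m^2

97.53


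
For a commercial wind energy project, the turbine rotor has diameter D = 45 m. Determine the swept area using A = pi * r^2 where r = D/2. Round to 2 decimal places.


Compute the rotor radius:
  r = D / 2 = 45 / 2 = 22.5 m
Calculate swept area:
  A = pi * r^2 = pi * 22.5^2
  A = 1590.43 m^2

1590.43


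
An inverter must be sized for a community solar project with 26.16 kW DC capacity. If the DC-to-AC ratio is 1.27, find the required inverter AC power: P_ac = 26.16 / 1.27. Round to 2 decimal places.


The inverter AC capacity is determined by the DC/AC ratio.
Given: P_dc = 26.16 kW, DC/AC ratio = 1.27
P_ac = P_dc / ratio = 26.16 / 1.27
P_ac = 20.60 kW

20.60


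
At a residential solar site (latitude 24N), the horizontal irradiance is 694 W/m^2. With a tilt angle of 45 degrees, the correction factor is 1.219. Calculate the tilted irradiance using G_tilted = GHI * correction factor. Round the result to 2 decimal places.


Identify the given values:
  GHI = 694 W/m^2, tilt correction factor = 1.219
Apply the formula G_tilted = GHI * factor:
  G_tilted = 694 * 1.219
  G_tilted = 845.99 W/m^2

845.99


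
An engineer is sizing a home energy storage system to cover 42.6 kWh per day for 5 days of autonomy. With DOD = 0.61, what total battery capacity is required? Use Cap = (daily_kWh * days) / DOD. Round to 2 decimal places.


Total energy needed = daily * days = 42.6 * 5 = 213.0 kWh
Account for depth of discharge:
  Cap = total_energy / DOD = 213.0 / 0.61
  Cap = 349.18 kWh

349.18


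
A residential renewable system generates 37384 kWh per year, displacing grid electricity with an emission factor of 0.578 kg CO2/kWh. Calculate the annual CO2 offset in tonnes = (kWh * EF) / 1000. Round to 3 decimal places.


CO2 offset in kg = generation * emission_factor
CO2 offset = 37384 * 0.578 = 21607.95 kg
Convert to tonnes:
  CO2 offset = 21607.95 / 1000 = 21.608 tonnes

21.608


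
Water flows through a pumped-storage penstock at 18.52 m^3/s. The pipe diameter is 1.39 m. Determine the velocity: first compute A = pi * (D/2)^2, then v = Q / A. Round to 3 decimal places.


Compute pipe cross-sectional area:
  A = pi * (D/2)^2 = pi * (1.39/2)^2 = 1.5175 m^2
Calculate velocity:
  v = Q / A = 18.52 / 1.5175
  v = 12.205 m/s

12.205


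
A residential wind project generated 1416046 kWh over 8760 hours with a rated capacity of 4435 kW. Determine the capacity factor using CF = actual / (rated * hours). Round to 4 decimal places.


Capacity factor = actual output / maximum possible output
Maximum possible = rated * hours = 4435 * 8760 = 38850600 kWh
CF = 1416046 / 38850600
CF = 0.0364

0.0364


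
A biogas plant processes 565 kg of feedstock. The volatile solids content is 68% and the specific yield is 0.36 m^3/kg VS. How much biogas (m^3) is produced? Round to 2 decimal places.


Compute volatile solids:
  VS = mass * VS_fraction = 565 * 0.68 = 384.2 kg
Calculate biogas volume:
  Biogas = VS * specific_yield = 384.2 * 0.36
  Biogas = 138.31 m^3

138.31


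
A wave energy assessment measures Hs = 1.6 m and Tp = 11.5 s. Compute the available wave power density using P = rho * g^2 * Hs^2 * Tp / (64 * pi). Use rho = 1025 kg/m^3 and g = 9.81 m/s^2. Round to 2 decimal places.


Apply wave power formula:
  g^2 = 9.81^2 = 96.2361
  Hs^2 = 1.6^2 = 2.56
  Numerator = rho * g^2 * Hs^2 * Tp = 1025 * 96.2361 * 2.56 * 11.5 = 2904020.55
  Denominator = 64 * pi = 201.0619
  P = 2904020.55 / 201.0619 = 14443.41 W/m

14443.41


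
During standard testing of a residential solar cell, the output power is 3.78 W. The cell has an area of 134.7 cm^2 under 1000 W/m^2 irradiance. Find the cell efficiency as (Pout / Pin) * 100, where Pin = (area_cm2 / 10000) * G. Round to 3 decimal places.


First compute the input power:
  Pin = area_cm2 / 10000 * G = 134.7 / 10000 * 1000 = 13.47 W
Then compute efficiency:
  Efficiency = (Pout / Pin) * 100 = (3.78 / 13.47) * 100
  Efficiency = 28.062%

28.062


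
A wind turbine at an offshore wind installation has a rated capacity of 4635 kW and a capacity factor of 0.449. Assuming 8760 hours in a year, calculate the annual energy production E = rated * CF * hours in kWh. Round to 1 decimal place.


Annual energy = rated_kW * capacity_factor * hours_per_year
Given: P_rated = 4635 kW, CF = 0.449, hours = 8760
E = 4635 * 0.449 * 8760
E = 18230567.4 kWh

18230567.4


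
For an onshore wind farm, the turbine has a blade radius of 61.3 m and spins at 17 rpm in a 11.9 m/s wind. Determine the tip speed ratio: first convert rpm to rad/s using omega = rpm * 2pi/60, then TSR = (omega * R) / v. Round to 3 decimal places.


Convert rotational speed to rad/s:
  omega = 17 * 2 * pi / 60 = 1.7802 rad/s
Compute tip speed:
  v_tip = omega * R = 1.7802 * 61.3 = 109.128 m/s
Tip speed ratio:
  TSR = v_tip / v_wind = 109.128 / 11.9 = 9.170

9.170
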